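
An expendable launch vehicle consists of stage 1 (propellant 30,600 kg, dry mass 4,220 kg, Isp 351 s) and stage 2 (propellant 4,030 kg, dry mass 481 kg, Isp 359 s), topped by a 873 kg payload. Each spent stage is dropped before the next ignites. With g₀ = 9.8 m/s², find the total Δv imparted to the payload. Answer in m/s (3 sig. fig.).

Δv ≈ 9780 m/s

Ignition mass of stage 1 = 30,600+4,220 + 4,030+481 + 873 = 40,204 kg.
Stage 1: m₀ = 40,204 kg, m_f = 40,204 − 30,600 = 9,604 kg; Δv = 351×9.8×ln(4.186) = 3439.8×1.4318 ≈ 4925 m/s.
Stage 2: m₀ = 5,384 kg, m_f = 5,384 − 4,030 = 1,354 kg; Δv = 359×9.8×ln(3.976) = 3518.2×1.3804 ≈ 4856 m/s.
Total Δv = 4925 + 4856 = 9781 m/s.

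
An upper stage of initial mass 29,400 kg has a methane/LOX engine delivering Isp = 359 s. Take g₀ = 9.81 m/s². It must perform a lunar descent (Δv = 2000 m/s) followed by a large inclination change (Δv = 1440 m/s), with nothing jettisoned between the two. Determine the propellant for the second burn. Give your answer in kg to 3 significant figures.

v_e = Isp · g₀ = 359 × 9.81 = 3521.8 m/s.
After the first burn: m = 29400 × exp(−2000/3521.8) = 29400 × 0.56672 = 16,661.6 kg.
After the second burn: m = 16,661.6 × exp(−1440/3521.8) = 16,661.6 × 0.66439 = 11,069.8 kg.
Second-burn propellant = 16,661.6 − 11,069.8 = 5,591.8 kg.

propellant for the second burn ≈ 5590 kg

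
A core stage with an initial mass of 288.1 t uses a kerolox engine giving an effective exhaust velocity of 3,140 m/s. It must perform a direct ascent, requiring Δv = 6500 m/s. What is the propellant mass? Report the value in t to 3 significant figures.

propellant mass ≈ 252 t

From the ideal rocket equation, m₀/m_f = exp(Δv / v_e) = exp(6500 / 3140.0) = exp(2.0701) = 7.9253.
m_f = 288.1 / 7.9253 = 36.3519 t, so propellant = m₀ − m_f = 288.1 − 36.3519 = 251.7481 t.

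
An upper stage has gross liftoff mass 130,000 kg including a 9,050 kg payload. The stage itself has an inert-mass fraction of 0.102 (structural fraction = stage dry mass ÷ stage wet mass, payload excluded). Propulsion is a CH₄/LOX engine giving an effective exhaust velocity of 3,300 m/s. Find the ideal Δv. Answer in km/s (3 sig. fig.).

Δv ≈ 5.96 km/s

Stage wet mass = m₀ − payload = 130,000 − 9,050 = 120,950 kg.
Stage dry mass = ε × stage wet mass = 0.102 × 120,950 = 12,336.9 kg.
Burnout mass m_f = stage dry + payload = 12,336.9 + 9,050 = 21,386.9 kg.
Rocket equation: Δv = v_e · ln(130,000/21,386.9) = 3300.0 × ln(6.078) = 3300.0 × 1.8048 ≈ 5956 m/s.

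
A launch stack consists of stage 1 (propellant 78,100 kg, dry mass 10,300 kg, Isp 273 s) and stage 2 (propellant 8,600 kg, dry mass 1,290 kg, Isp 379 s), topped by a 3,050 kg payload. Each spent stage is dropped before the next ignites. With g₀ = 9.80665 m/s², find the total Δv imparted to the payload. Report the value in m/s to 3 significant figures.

Ignition mass of stage 1 = 78,100+10,300 + 8,600+1,290 + 3,050 = 101,340 kg.
Stage 1: m₀ = 101,340 kg, m_f = 101,340 − 78,100 = 23,240 kg; Δv = 273×9.80665×ln(4.361) = 2677.2×1.4726 ≈ 3942 m/s.
Stage 2: m₀ = 12,940 kg, m_f = 12,940 − 8,600 = 4,340 kg; Δv = 379×9.80665×ln(2.982) = 3716.7×1.0924 ≈ 4060 m/s.
Total Δv = 3942 + 4060 = 8002 m/s.

Δv ≈ 8000 m/s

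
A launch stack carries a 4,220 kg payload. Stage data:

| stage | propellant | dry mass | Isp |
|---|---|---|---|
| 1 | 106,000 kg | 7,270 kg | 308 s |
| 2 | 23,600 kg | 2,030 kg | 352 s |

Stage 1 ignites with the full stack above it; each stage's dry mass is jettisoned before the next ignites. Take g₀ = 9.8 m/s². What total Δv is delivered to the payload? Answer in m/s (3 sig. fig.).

Δv ≈ 9470 m/s

Ignition mass of stage 1 = 106,000+7,270 + 23,600+2,030 + 4,220 = 143,120 kg.
Stage 1: m₀ = 143,120 kg, m_f = 143,120 − 106,000 = 37,120 kg; Δv = 308×9.8×ln(3.856) = 3018.4×1.3495 ≈ 4073 m/s.
Stage 2: m₀ = 29,850 kg, m_f = 29,850 − 23,600 = 6,250 kg; Δv = 352×9.8×ln(4.776) = 3449.6×1.5636 ≈ 5394 m/s.
Total Δv = 4073 + 5394 = 9467 m/s.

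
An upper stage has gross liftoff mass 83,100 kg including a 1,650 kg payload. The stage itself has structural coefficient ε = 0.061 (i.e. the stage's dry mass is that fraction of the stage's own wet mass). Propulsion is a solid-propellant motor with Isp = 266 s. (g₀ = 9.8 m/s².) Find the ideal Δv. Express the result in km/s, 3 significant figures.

Stage wet mass = m₀ − payload = 83,100 − 1,650 = 81,450 kg.
Stage dry mass = ε × stage wet mass = 0.061 × 81,450 = 4,968.45 kg.
Burnout mass m_f = stage dry + payload = 4,968.45 + 1,650 = 6,618.45 kg.
v_e = Isp · g₀ = 266 × 9.8 = 2606.8 m/s.
Δv = v_e · ln(83,100/6,618.45) = 2606.8 × ln(12.56) = 2606.8 × 2.5302 ≈ 6596 m/s.

Δv ≈ 6.60 km/s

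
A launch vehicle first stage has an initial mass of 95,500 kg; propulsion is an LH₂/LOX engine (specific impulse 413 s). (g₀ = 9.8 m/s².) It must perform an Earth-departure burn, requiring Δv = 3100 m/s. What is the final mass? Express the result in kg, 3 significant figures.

v_e = Isp · g₀ = 413 × 9.8 = 4047.4 m/s.
Rocket equation: m₀/m_f = exp(Δv / v_e) = exp(3100 / 4047.4) = exp(0.7659) = 2.1510.
m_f = m₀ / 2.1510 = 95,500 / 2.1510 = 44,398 kg.

final mass ≈ 44400 kg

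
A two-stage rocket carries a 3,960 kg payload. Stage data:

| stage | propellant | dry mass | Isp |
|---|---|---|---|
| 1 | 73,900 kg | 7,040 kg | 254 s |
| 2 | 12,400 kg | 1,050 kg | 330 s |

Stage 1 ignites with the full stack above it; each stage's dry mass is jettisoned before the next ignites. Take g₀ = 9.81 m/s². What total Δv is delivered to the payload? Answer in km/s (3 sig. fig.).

Ignition mass of stage 1 = 73,900+7,040 + 12,400+1,050 + 3,960 = 98,350 kg.
Stage 1: m₀ = 98,350 kg, m_f = 98,350 − 73,900 = 24,450 kg; Δv = 254×9.81×ln(4.022) = 2491.7×1.3919 ≈ 3468 m/s.
Stage 2: m₀ = 17,410 kg, m_f = 17,410 − 12,400 = 5,010 kg; Δv = 330×9.81×ln(3.475) = 3237.3×1.2456 ≈ 4032 m/s.
Total Δv = 3468 + 4032 = 7500 m/s.

Δv ≈ 7.50 km/s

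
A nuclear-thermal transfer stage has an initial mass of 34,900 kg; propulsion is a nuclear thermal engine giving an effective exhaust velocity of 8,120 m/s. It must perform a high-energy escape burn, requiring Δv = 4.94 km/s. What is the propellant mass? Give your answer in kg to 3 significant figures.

Rocket equation: m₀/m_f = exp(Δv / v_e) = exp(4940 / 8120.0) = exp(0.6084) = 1.8374.
m_f = 34,900 / 1.8374 = 18,994.2 kg, so propellant = m₀ − m_f = 34,900 − 18,994.2 = 15,905.8 kg.

propellant mass ≈ 15900 kg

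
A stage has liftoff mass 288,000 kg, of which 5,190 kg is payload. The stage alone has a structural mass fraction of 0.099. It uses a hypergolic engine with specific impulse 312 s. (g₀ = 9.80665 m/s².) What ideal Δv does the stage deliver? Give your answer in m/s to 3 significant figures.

Δv ≈ 6610 m/s

Stage wet mass = m₀ − payload = 288,000 − 5,190 = 282,810 kg.
Stage dry mass = ε × stage wet mass = 0.099 × 282,810 = 27,998.2 kg.
Burnout mass m_f = stage dry + payload = 27,998.2 + 5,190 = 33,188.2 kg.
v_e = Isp · g₀ = 312 × 9.80665 = 3059.7 m/s.
From the ideal rocket equation, Δv = v_e · ln(288,000/33,188.2) = 3059.7 × ln(8.678) = 3059.7 × 2.1608 ≈ 6611 m/s.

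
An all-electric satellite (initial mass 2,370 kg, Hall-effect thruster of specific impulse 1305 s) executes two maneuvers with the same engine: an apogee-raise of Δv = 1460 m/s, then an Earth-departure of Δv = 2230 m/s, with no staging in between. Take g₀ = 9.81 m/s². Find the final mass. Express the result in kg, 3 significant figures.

final mass ≈ 1780 kg

v_e = Isp · g₀ = 1305 × 9.81 = 12802.1 m/s.
After the first burn: m = 2370 × exp(−1460/12802.1) = 2370 × 0.89222 = 2,114.56 kg.
After the second burn: m = 2,114.56 × exp(−2230/12802.1) = 2,114.56 × 0.84014 = 1,776.53 kg.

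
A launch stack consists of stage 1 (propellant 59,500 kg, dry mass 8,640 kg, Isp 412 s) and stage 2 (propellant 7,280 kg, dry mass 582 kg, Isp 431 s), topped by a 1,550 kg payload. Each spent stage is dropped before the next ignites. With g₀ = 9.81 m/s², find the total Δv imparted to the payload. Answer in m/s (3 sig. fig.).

Δv ≈ 12200 m/s

Ignition mass of stage 1 = 59,500+8,640 + 7,280+582 + 1,550 = 77,552 kg.
Stage 1: m₀ = 77,552 kg, m_f = 77,552 − 59,500 = 18,052 kg; Δv = 412×9.81×ln(4.296) = 4041.7×1.4577 ≈ 5892 m/s.
Stage 2: m₀ = 9,412 kg, m_f = 9,412 − 7,280 = 2,132 kg; Δv = 431×9.81×ln(4.415) = 4228.1×1.4849 ≈ 6278 m/s.
Total Δv = 5892 + 6278 = 12170 m/s.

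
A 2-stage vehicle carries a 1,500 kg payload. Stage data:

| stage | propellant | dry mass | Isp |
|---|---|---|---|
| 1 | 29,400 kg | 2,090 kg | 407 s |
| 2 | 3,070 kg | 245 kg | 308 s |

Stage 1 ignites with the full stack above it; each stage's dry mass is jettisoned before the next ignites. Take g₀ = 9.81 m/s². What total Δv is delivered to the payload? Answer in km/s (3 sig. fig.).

Δv ≈ 9.69 km/s

Ignition mass of stage 1 = 29,400+2,090 + 3,070+245 + 1,500 = 36,305 kg.
Stage 1: m₀ = 36,305 kg, m_f = 36,305 − 29,400 = 6,905 kg; Δv = 407×9.81×ln(5.258) = 3992.7×1.6597 ≈ 6627 m/s.
Stage 2: m₀ = 4,815 kg, m_f = 4,815 − 3,070 = 1,745 kg; Δv = 308×9.81×ln(2.759) = 3021.5×1.0150 ≈ 3067 m/s.
Total Δv = 6627 + 3067 = 9694 m/s.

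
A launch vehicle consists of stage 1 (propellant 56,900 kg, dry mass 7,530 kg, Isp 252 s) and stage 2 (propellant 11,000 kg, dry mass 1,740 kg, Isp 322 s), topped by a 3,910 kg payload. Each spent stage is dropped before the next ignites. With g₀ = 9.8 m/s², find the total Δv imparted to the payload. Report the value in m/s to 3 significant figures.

Δv ≈ 6400 m/s

Ignition mass of stage 1 = 56,900+7,530 + 11,000+1,740 + 3,910 = 81,080 kg.
Stage 1: m₀ = 81,080 kg, m_f = 81,080 − 56,900 = 24,180 kg; Δv = 252×9.8×ln(3.353) = 2469.6×1.2099 ≈ 2988 m/s.
Stage 2: m₀ = 16,650 kg, m_f = 16,650 − 11,000 = 5,650 kg; Δv = 322×9.8×ln(2.947) = 3155.6×1.0808 ≈ 3410 m/s.
Total Δv = 2988 + 3410 = 6398 m/s.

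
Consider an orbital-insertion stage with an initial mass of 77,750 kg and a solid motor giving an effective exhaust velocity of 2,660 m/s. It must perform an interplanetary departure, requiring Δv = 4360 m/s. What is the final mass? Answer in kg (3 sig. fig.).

final mass ≈ 15100 kg

m₀/m_f = exp(Δv / v_e) = exp(4360 / 2660.0) = exp(1.6391) = 5.1505.
m_f = m₀ / 5.1505 = 77,750 / 5.1505 = 15,095.6 kg.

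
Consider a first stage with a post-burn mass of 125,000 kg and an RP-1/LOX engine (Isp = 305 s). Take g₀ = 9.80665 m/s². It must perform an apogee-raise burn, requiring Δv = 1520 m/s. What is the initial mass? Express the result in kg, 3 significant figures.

initial mass ≈ 208000 kg

v_e = Isp · g₀ = 305 × 9.80665 = 2991.0 m/s.
By the Tsiolkovsky rocket equation, m₀/m_f = exp(Δv / v_e) = exp(1520 / 2991.0) = exp(0.5082) = 1.6623.
m₀ = m_f × 1.6623 = 125,000 × 1.6623 = 207,788 kg.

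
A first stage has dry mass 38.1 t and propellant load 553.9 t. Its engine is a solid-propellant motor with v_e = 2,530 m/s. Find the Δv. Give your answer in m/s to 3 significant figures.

m₀ = m_dry + m_prop = 38.1 + 553.9 = 592 t.
Δv = v_e · ln(m₀/m_f) = 2530.0 × ln(15.54) = 2530.0 × 2.7433 ≈ 6940.5 m/s.

Δv ≈ 6940 m/s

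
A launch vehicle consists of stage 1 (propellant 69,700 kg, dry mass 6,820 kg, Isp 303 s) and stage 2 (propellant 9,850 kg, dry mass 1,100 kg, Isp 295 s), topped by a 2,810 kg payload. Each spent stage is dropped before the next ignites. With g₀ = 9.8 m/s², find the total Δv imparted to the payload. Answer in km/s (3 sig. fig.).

Ignition mass of stage 1 = 69,700+6,820 + 9,850+1,100 + 2,810 = 90,280 kg.
Stage 1: m₀ = 90,280 kg, m_f = 90,280 − 69,700 = 20,580 kg; Δv = 303×9.8×ln(4.387) = 2969.4×1.4786 ≈ 4391 m/s.
Stage 2: m₀ = 13,760 kg, m_f = 13,760 − 9,850 = 3,910 kg; Δv = 295×9.8×ln(3.519) = 2891.0×1.2582 ≈ 3638 m/s.
Total Δv = 4391 + 3638 = 8029 m/s.

Δv ≈ 8.03 km/s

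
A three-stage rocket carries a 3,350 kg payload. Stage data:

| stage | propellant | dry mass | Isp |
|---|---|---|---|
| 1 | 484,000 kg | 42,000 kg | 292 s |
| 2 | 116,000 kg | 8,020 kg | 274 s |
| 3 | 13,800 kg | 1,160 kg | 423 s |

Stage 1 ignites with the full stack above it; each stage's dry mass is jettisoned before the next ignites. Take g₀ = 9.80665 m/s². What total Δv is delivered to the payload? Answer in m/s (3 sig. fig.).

Ignition mass of stage 1 = 484,000+42,000 + 116,000+8,020 + 13,800+1,160 + 3,350 = 668,330 kg.
Stage 1: m₀ = 668,330 kg, m_f = 668,330 − 484,000 = 184,330 kg; Δv = 292×9.80665×ln(3.626) = 2863.5×1.2881 ≈ 3688 m/s.
Stage 2: m₀ = 142,330 kg, m_f = 142,330 − 116,000 = 26,330 kg; Δv = 274×9.80665×ln(5.406) = 2687.0×1.6874 ≈ 4534 m/s.
Stage 3: m₀ = 18,310 kg, m_f = 18,310 − 13,800 = 4,510 kg; Δv = 423×9.80665×ln(4.06) = 4148.2×1.4012 ≈ 5812 m/s.
Total Δv = 3688 + 4534 + 5812 = 14034 m/s.

Δv ≈ 14000 m/s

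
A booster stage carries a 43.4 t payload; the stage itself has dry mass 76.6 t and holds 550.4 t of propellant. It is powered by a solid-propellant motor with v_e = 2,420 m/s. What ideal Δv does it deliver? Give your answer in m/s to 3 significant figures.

Δv ≈ 4160 m/s

m₀ = payload + dry + propellant = 43.4 + 76.6 + 550.4 = 670.4 t.
m_f = payload + dry = 43.4 + 76.6 = 120 t.
Δv = v_e · ln(m₀/m_f) = 2420.0 × ln(5.587) = 2420.0 × 1.7204 ≈ 4163.3 m/s.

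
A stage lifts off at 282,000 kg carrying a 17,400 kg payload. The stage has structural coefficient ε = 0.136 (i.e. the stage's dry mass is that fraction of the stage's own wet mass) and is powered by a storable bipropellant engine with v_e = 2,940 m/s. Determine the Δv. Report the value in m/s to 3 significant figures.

Δv ≈ 4890 m/s

Stage wet mass = m₀ − payload = 282,000 − 17,400 = 264,600 kg.
Stage dry mass = ε × stage wet mass = 0.136 × 264,600 = 35,985.6 kg.
Burnout mass m_f = stage dry + payload = 35,985.6 + 17,400 = 53,385.6 kg.
By the Tsiolkovsky rocket equation, Δv = v_e · ln(282,000/53,385.6) = 2940.0 × ln(5.282) = 2940.0 × 1.6644 ≈ 4893 m/s.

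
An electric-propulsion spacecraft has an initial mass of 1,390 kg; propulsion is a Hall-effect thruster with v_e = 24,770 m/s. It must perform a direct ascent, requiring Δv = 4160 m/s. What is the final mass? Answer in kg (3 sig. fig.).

m₀/m_f = exp(Δv / v_e) = exp(4160 / 24770.0) = exp(0.1679) = 1.1829.
m_f = m₀ / 1.1829 = 1,390 / 1.1829 = 1,175.08 kg.

final mass ≈ 1180 kg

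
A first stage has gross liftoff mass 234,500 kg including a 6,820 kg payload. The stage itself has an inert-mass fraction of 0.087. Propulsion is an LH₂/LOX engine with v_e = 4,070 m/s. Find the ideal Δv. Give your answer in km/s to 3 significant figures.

Δv ≈ 8.85 km/s

Stage wet mass = m₀ − payload = 234,500 − 6,820 = 227,680 kg.
Stage dry mass = ε × stage wet mass = 0.087 × 227,680 = 19,808.2 kg.
Burnout mass m_f = stage dry + payload = 19,808.2 + 6,820 = 26,628.2 kg.
Δv = v_e · ln(234,500/26,628.2) = 4070.0 × ln(8.806) = 4070.0 × 2.1755 ≈ 8854 m/s.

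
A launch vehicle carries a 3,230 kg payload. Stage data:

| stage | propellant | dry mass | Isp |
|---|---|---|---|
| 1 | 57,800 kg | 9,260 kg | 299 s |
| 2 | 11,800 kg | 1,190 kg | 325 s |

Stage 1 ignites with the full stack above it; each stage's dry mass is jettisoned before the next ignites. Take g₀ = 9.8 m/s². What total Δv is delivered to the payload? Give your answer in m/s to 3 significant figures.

Δv ≈ 7610 m/s

Ignition mass of stage 1 = 57,800+9,260 + 11,800+1,190 + 3,230 = 83,280 kg.
Stage 1: m₀ = 83,280 kg, m_f = 83,280 − 57,800 = 25,480 kg; Δv = 299×9.8×ln(3.268) = 2930.2×1.1843 ≈ 3470 m/s.
Stage 2: m₀ = 16,220 kg, m_f = 16,220 − 11,800 = 4,420 kg; Δv = 325×9.8×ln(3.67) = 3185.0×1.3001 ≈ 4141 m/s.
Total Δv = 3470 + 4141 = 7611 m/s.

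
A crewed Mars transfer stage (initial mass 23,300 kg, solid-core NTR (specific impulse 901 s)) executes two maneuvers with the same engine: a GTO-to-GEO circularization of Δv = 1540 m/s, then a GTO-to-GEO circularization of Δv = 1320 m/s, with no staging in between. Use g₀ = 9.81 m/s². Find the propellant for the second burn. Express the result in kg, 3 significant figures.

v_e = Isp · g₀ = 901 × 9.81 = 8838.8 m/s.
After the first burn: m = 23300 × exp(−1540/8838.8) = 23300 × 0.84010 = 19,574.3 kg.
After the second burn: m = 19,574.3 × exp(−1320/8838.8) = 19,574.3 × 0.86128 = 16,859 kg.
Second-burn propellant = 19,574.3 − 16,859 = 2,715.3 kg.

propellant for the second burn ≈ 2720 kg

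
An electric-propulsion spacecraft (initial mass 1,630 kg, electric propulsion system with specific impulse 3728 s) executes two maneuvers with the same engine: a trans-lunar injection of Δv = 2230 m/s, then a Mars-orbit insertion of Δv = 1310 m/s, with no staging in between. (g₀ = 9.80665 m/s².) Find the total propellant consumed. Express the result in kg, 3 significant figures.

total propellant consumed ≈ 150 kg

v_e = Isp · g₀ = 3728 × 9.80665 = 36559.2 m/s.
After the first burn: m = 1630 × exp(−2230/36559.2) = 1630 × 0.94083 = 1,533.55 kg.
After the second burn: m = 1,533.55 × exp(−1310/36559.2) = 1,533.55 × 0.96480 = 1,479.57 kg.
Total propellant = m₀ − m_final = 1630 − 1,479.57 = 150.43 kg.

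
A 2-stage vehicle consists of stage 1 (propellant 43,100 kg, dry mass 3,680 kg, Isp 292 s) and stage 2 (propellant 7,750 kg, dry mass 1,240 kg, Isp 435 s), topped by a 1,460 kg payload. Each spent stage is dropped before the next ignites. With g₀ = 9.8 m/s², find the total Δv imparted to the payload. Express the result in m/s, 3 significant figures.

Δv ≈ 9770 m/s

Ignition mass of stage 1 = 43,100+3,680 + 7,750+1,240 + 1,460 = 57,230 kg.
Stage 1: m₀ = 57,230 kg, m_f = 57,230 − 43,100 = 14,130 kg; Δv = 292×9.8×ln(4.05) = 2861.6×1.3988 ≈ 4003 m/s.
Stage 2: m₀ = 10,450 kg, m_f = 10,450 − 7,750 = 2,700 kg; Δv = 435×9.8×ln(3.87) = 4263.0×1.3534 ≈ 5769 m/s.
Total Δv = 4003 + 5769 = 9772 m/s.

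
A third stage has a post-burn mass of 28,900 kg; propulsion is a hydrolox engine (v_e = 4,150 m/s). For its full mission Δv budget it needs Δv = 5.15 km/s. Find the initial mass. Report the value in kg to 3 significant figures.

By the Tsiolkovsky rocket equation, m₀/m_f = exp(Δv / v_e) = exp(5150 / 4150.0) = exp(1.2410) = 3.4589.
m₀ = m_f × 3.4589 = 28,900 × 3.4589 = 99,962.2 kg.

initial mass ≈ 100000 kg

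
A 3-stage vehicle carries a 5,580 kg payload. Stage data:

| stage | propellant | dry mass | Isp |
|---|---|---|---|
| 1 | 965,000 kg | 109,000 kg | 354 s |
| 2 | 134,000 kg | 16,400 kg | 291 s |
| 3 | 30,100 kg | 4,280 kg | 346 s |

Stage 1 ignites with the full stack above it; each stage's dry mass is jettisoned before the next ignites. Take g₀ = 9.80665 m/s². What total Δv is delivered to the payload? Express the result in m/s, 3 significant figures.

Ignition mass of stage 1 = 965,000+109,000 + 134,000+16,400 + 30,100+4,280 + 5,580 = 1,264,360 kg.
Stage 1: m₀ = 1,264,360 kg, m_f = 1,264,360 − 965,000 = 299,360 kg; Δv = 354×9.80665×ln(4.224) = 3471.6×1.4407 ≈ 5001 m/s.
Stage 2: m₀ = 190,360 kg, m_f = 190,360 − 134,000 = 56,360 kg; Δv = 291×9.80665×ln(3.378) = 2853.7×1.2172 ≈ 3473 m/s.
Stage 3: m₀ = 39,960 kg, m_f = 39,960 − 30,100 = 9,860 kg; Δv = 346×9.80665×ln(4.053) = 3393.1×1.3994 ≈ 4748 m/s.
Total Δv = 5001 + 3473 + 4748 = 13222 m/s.

Δv ≈ 13200 m/s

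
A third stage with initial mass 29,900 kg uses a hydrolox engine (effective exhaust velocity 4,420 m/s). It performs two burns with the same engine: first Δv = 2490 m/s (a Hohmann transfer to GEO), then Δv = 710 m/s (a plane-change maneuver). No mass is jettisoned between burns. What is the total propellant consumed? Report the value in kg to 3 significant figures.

After the first burn: m = 29900 × exp(−2490/4420.0) = 29900 × 0.56930 = 17,022.1 kg.
After the second burn: m = 17,022.1 × exp(−710/4420.0) = 17,022.1 × 0.85160 = 14,496 kg.
Total propellant = m₀ − m_final = 29900 − 14,496 = 15,404 kg.

total propellant consumed ≈ 15400 kg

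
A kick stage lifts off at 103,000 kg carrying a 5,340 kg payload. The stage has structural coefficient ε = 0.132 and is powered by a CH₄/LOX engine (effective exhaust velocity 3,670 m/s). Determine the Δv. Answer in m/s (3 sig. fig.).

Stage wet mass = m₀ − payload = 103,000 − 5,340 = 97,660 kg.
Stage dry mass = ε × stage wet mass = 0.132 × 97,660 = 12,891.1 kg.
Burnout mass m_f = stage dry + payload = 12,891.1 + 5,340 = 18,231.1 kg.
Rocket equation: Δv = v_e · ln(103,000/18,231.1) = 3670.0 × ln(5.65) = 3670.0 × 1.7316 ≈ 6355 m/s.

Δv ≈ 6350 m/s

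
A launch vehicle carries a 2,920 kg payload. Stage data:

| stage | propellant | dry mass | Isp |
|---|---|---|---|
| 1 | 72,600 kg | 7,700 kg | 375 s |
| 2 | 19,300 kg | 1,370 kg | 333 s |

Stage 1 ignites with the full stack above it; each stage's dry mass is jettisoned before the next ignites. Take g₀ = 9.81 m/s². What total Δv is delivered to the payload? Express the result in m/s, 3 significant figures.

Ignition mass of stage 1 = 72,600+7,700 + 19,300+1,370 + 2,920 = 103,890 kg.
Stage 1: m₀ = 103,890 kg, m_f = 103,890 − 72,600 = 31,290 kg; Δv = 375×9.81×ln(3.32) = 3678.8×1.2000 ≈ 4415 m/s.
Stage 2: m₀ = 23,590 kg, m_f = 23,590 − 19,300 = 4,290 kg; Δv = 333×9.81×ln(5.499) = 3266.7×1.7045 ≈ 5568 m/s.
Total Δv = 4415 + 5568 = 9983 m/s.

Δv ≈ 9980 m/s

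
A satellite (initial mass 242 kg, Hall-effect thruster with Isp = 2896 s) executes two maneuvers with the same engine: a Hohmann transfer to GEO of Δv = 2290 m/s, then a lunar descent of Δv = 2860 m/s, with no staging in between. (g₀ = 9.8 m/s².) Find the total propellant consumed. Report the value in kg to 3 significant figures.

v_e = Isp · g₀ = 2896 × 9.8 = 28380.8 m/s.
After the first burn: m = 242 × exp(−2290/28380.8) = 242 × 0.92248 = 223.24 kg.
After the second burn: m = 223.24 × exp(−2860/28380.8) = 223.24 × 0.90414 = 201.84 kg.
Total propellant = m₀ − m_final = 242 − 201.84 = 40.16 kg.

total propellant consumed ≈ 40.2 kg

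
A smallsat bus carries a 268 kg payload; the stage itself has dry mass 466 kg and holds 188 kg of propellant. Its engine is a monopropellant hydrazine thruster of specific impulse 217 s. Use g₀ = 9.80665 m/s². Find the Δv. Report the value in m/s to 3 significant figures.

v_e = Isp · g₀ = 217 × 9.80665 = 2128.0 m/s.
m₀ = payload + dry + propellant = 268 + 466 + 188 = 922 kg.
m_f = payload + dry = 268 + 466 = 734 kg.
By the Tsiolkovsky rocket equation, Δv = v_e · ln(m₀/m_f) = 2128.0 × ln(1.256) = 2128.0 × 0.2280 ≈ 485.3 m/s.

Δv ≈ 485 m/s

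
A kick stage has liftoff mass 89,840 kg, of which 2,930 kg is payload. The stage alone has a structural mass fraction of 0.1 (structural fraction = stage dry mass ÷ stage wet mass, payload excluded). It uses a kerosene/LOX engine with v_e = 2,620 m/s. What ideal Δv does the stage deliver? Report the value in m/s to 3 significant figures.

Δv ≈ 5360 m/s

Stage wet mass = m₀ − payload = 89,840 − 2,930 = 86,910 kg.
Stage dry mass = ε × stage wet mass = 0.1 × 86,910 = 8,691 kg.
Burnout mass m_f = stage dry + payload = 8,691 + 2,930 = 11,621 kg.
Rocket equation: Δv = v_e · ln(89,840/11,621) = 2620.0 × ln(7.731) = 2620.0 × 2.0452 ≈ 5358 m/s.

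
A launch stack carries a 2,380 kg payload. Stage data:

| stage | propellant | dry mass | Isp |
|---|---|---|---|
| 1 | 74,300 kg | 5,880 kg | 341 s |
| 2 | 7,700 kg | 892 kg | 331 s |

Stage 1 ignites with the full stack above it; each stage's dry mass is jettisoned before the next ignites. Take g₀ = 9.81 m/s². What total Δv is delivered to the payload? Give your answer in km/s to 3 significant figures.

Ignition mass of stage 1 = 74,300+5,880 + 7,700+892 + 2,380 = 91,152 kg.
Stage 1: m₀ = 91,152 kg, m_f = 91,152 − 74,300 = 16,852 kg; Δv = 341×9.81×ln(5.409) = 3345.2×1.6881 ≈ 5647 m/s.
Stage 2: m₀ = 10,972 kg, m_f = 10,972 − 7,700 = 3,272 kg; Δv = 331×9.81×ln(3.353) = 3247.1×1.2099 ≈ 3929 m/s.
Total Δv = 5647 + 3929 = 9576 m/s.

Δv ≈ 9.58 km/s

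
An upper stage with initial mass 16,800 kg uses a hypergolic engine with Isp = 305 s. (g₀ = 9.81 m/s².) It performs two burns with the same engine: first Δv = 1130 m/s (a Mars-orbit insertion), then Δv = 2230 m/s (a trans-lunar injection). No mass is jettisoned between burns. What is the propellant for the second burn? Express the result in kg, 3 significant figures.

propellant for the second burn ≈ 6050 kg

v_e = Isp · g₀ = 305 × 9.81 = 2992.1 m/s.
After the first burn: m = 16800 × exp(−1130/2992.1) = 16800 × 0.68546 = 11,515.7 kg.
After the second burn: m = 11,515.7 × exp(−2230/2992.1) = 11,515.7 × 0.47459 = 5,465.24 kg.
Second-burn propellant = 11,515.7 − 5,465.24 = 6,050.46 kg.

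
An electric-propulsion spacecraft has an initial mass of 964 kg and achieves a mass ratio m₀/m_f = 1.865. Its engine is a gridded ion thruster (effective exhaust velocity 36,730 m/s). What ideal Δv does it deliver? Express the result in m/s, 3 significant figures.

From the ideal rocket equation, Δv = v_e · ln(1.865) = 36730.0 × 0.6233 ≈ 22892.4 m/s.

Δv ≈ 22900 m/s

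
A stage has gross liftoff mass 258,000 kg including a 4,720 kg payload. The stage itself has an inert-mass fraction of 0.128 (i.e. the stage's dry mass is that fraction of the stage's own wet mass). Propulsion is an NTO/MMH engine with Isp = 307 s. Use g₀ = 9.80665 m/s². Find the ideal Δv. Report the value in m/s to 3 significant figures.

Stage wet mass = m₀ − payload = 258,000 − 4,720 = 253,280 kg.
Stage dry mass = ε × stage wet mass = 0.128 × 253,280 = 32,419.8 kg.
Burnout mass m_f = stage dry + payload = 32,419.8 + 4,720 = 37,139.8 kg.
v_e = Isp · g₀ = 307 × 9.80665 = 3010.6 m/s.
From the ideal rocket equation, Δv = v_e · ln(258,000/37,139.8) = 3010.6 × ln(6.947) = 3010.6 × 1.9383 ≈ 5835 m/s.

Δv ≈ 5840 m/s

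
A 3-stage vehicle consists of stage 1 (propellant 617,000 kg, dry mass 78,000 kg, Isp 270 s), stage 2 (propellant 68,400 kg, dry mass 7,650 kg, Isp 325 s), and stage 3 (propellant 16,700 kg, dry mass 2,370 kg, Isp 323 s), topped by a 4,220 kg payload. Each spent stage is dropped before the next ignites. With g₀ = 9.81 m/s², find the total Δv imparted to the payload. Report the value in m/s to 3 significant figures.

Δv ≈ 11700 m/s

Ignition mass of stage 1 = 617,000+78,000 + 68,400+7,650 + 16,700+2,370 + 4,220 = 794,340 kg.
Stage 1: m₀ = 794,340 kg, m_f = 794,340 − 617,000 = 177,340 kg; Δv = 270×9.81×ln(4.479) = 2648.7×1.4994 ≈ 3972 m/s.
Stage 2: m₀ = 99,340 kg, m_f = 99,340 − 68,400 = 30,940 kg; Δv = 325×9.81×ln(3.211) = 3188.2×1.1665 ≈ 3719 m/s.
Stage 3: m₀ = 23,290 kg, m_f = 23,290 − 16,700 = 6,590 kg; Δv = 323×9.81×ln(3.534) = 3168.6×1.2625 ≈ 4000 m/s.
Total Δv = 3972 + 3719 + 4000 = 11691 m/s.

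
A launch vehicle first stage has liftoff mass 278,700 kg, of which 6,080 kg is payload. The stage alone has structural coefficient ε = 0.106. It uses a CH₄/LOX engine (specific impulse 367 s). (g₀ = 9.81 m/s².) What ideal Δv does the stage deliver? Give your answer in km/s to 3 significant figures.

Δv ≈ 7.47 km/s

Stage wet mass = m₀ − payload = 278,700 − 6,080 = 272,620 kg.
Stage dry mass = ε × stage wet mass = 0.106 × 272,620 = 28,897.7 kg.
Burnout mass m_f = stage dry + payload = 28,897.7 + 6,080 = 34,977.7 kg.
v_e = Isp · g₀ = 367 × 9.81 = 3600.3 m/s.
Using Δv = v_e ln(m₀/m_f): Δv = v_e · ln(278,700/34,977.7) = 3600.3 × ln(7.968) = 3600.3 × 2.0754 ≈ 7472 m/s.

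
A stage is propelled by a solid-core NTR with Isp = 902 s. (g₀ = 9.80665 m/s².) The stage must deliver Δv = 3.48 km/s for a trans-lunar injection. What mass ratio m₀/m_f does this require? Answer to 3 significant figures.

mass ratio ≈ 1.48

v_e = Isp · g₀ = 902 × 9.80665 = 8845.6 m/s.
m₀/m_f = exp(Δv / v_e) = exp(3480 / 8845.6) = exp(0.3934) = 1.4820.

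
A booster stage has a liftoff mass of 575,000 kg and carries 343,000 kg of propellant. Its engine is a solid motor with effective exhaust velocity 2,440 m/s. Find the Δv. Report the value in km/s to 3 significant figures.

m_f = m₀ − m_prop = 575,000 − 343,000 = 232,000 kg.
Δv = v_e · ln(m₀/m_f) = 2440.0 × ln(2.478) = 2440.0 × 0.9076 ≈ 2214.6 m/s.

Δv ≈ 2.21 km/s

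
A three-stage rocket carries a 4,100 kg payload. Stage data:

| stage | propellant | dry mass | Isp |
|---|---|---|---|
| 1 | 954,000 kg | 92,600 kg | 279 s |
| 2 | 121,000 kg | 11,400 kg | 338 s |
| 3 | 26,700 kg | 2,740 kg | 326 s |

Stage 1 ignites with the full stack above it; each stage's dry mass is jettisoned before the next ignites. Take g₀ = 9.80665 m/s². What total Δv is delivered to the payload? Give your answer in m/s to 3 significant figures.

Ignition mass of stage 1 = 954,000+92,600 + 121,000+11,400 + 26,700+2,740 + 4,100 = 1,212,540 kg.
Stage 1: m₀ = 1,212,540 kg, m_f = 1,212,540 − 954,000 = 258,540 kg; Δv = 279×9.80665×ln(4.69) = 2736.1×1.5454 ≈ 4228 m/s.
Stage 2: m₀ = 165,940 kg, m_f = 165,940 − 121,000 = 44,940 kg; Δv = 338×9.80665×ln(3.692) = 3314.6×1.3063 ≈ 4330 m/s.
Stage 3: m₀ = 33,540 kg, m_f = 33,540 − 26,700 = 6,840 kg; Δv = 326×9.80665×ln(4.904) = 3197.0×1.5900 ≈ 5083 m/s.
Total Δv = 4228 + 4330 + 5083 = 13641 m/s.

Δv ≈ 13600 m/s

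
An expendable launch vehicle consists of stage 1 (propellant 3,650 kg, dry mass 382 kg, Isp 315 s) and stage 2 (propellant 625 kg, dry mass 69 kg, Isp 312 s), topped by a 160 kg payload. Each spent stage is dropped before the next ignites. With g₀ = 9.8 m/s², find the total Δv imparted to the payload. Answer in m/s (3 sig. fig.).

Δv ≈ 8270 m/s

Ignition mass of stage 1 = 3,650+382 + 625+69 + 160 = 4,886 kg.
Stage 1: m₀ = 4,886 kg, m_f = 4,886 − 3,650 = 1,236 kg; Δv = 315×9.8×ln(3.953) = 3087.0×1.3745 ≈ 4243 m/s.
Stage 2: m₀ = 854 kg, m_f = 854 − 625 = 229 kg; Δv = 312×9.8×ln(3.729) = 3057.6×1.3162 ≈ 4024 m/s.
Total Δv = 4243 + 4024 = 8267 m/s.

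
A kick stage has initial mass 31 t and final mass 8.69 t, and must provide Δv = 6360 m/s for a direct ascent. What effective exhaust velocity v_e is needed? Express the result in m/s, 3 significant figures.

v_e ≈ 5000 m/s

ln(m₀/m_f) = ln(31000/8690) = ln(3.567) = 1.2718.
v_e = Δv / ln(m₀/m_f) = 6360 / 1.2718 = 5000.7 m/s.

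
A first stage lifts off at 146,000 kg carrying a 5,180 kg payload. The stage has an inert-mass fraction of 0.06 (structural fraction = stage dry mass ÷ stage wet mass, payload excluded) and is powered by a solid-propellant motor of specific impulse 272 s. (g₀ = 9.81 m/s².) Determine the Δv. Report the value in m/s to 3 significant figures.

Δv ≈ 6330 m/s

Stage wet mass = m₀ − payload = 146,000 − 5,180 = 140,820 kg.
Stage dry mass = ε × stage wet mass = 0.06 × 140,820 = 8,449.2 kg.
Burnout mass m_f = stage dry + payload = 8,449.2 + 5,180 = 13,629.2 kg.
v_e = Isp · g₀ = 272 × 9.81 = 2668.3 m/s.
Using Δv = v_e ln(m₀/m_f): Δv = v_e · ln(146,000/13,629.2) = 2668.3 × ln(10.71) = 2668.3 × 2.3714 ≈ 6328 m/s.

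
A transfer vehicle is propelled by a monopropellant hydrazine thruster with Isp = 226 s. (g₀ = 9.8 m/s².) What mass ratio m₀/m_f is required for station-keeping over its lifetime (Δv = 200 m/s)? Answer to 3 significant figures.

v_e = Isp · g₀ = 226 × 9.8 = 2214.8 m/s.
m₀/m_f = exp(Δv / v_e) = exp(200 / 2214.8) = exp(0.0903) = 1.0945.

mass ratio ≈ 1.09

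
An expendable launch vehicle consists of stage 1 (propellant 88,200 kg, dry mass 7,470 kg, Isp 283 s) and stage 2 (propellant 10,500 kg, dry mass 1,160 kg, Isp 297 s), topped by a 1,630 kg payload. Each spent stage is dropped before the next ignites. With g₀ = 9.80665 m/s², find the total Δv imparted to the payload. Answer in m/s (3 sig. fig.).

Ignition mass of stage 1 = 88,200+7,470 + 10,500+1,160 + 1,630 = 108,960 kg.
Stage 1: m₀ = 108,960 kg, m_f = 108,960 − 88,200 = 20,760 kg; Δv = 283×9.80665×ln(5.249) = 2775.3×1.6580 ≈ 4601 m/s.
Stage 2: m₀ = 13,290 kg, m_f = 13,290 − 10,500 = 2,790 kg; Δv = 297×9.80665×ln(4.763) = 2912.6×1.5610 ≈ 4546 m/s.
Total Δv = 4601 + 4546 = 9147 m/s.

Δv ≈ 9150 m/s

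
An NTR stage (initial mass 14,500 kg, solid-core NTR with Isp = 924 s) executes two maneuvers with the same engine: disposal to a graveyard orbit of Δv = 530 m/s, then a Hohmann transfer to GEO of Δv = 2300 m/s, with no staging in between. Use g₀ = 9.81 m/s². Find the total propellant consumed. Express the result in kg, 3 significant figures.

total propellant consumed ≈ 3890 kg

v_e = Isp · g₀ = 924 × 9.81 = 9064.4 m/s.
After the first burn: m = 14500 × exp(−530/9064.4) = 14500 × 0.94321 = 13,676.5 kg.
After the second burn: m = 13,676.5 × exp(−2300/9064.4) = 13,676.5 × 0.77589 = 10,611.5 kg.
Total propellant = m₀ − m_final = 14500 − 10,611.5 = 3,888.5 kg.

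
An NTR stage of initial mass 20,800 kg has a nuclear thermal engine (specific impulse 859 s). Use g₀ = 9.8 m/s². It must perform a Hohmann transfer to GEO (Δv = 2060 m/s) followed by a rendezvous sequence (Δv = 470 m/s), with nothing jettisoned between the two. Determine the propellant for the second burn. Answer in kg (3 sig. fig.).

propellant for the second burn ≈ 884 kg

v_e = Isp · g₀ = 859 × 9.8 = 8418.2 m/s.
After the first burn: m = 20800 × exp(−2060/8418.2) = 20800 × 0.78293 = 16,284.9 kg.
After the second burn: m = 16,284.9 × exp(−470/8418.2) = 16,284.9 × 0.94570 = 15,400.6 kg.
Second-burn propellant = 16,284.9 − 15,400.6 = 884.3 kg.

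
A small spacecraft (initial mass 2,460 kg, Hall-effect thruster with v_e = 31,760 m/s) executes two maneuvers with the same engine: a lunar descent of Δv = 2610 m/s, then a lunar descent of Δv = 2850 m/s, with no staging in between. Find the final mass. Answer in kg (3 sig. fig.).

After the first burn: m = 2460 × exp(−2610/31760.0) = 2460 × 0.92111 = 2,265.93 kg.
After the second burn: m = 2,265.93 × exp(−2850/31760.0) = 2,265.93 × 0.91417 = 2,071.45 kg.

final mass ≈ 2070 kg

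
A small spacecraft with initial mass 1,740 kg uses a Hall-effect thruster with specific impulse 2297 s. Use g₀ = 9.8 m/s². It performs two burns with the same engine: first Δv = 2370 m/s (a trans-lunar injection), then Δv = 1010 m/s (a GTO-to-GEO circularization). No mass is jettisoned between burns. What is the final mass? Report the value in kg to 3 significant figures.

v_e = Isp · g₀ = 2297 × 9.8 = 22510.6 m/s.
After the first burn: m = 1740 × exp(−2370/22510.6) = 1740 × 0.90007 = 1,566.12 kg.
After the second burn: m = 1,566.12 × exp(−1010/22510.6) = 1,566.12 × 0.95612 = 1,497.4 kg.

final mass ≈ 1500 kg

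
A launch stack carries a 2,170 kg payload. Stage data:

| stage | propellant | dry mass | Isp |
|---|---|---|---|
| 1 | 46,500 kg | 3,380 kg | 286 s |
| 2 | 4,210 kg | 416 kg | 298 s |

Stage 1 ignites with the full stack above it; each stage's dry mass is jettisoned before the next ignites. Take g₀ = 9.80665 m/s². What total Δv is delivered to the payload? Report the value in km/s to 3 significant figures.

Δv ≈ 7.64 km/s

Ignition mass of stage 1 = 46,500+3,380 + 4,210+416 + 2,170 = 56,676 kg.
Stage 1: m₀ = 56,676 kg, m_f = 56,676 − 46,500 = 10,176 kg; Δv = 286×9.80665×ln(5.57) = 2804.7×1.7173 ≈ 4817 m/s.
Stage 2: m₀ = 6,796 kg, m_f = 6,796 − 4,210 = 2,586 kg; Δv = 298×9.80665×ln(2.628) = 2922.4×0.9662 ≈ 2824 m/s.
Total Δv = 4817 + 2824 = 7641 m/s.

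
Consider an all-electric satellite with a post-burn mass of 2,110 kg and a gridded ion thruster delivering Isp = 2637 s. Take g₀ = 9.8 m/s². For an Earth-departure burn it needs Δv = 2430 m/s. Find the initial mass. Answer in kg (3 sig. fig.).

initial mass ≈ 2320 kg

v_e = Isp · g₀ = 2637 × 9.8 = 25842.6 m/s.
By the Tsiolkovsky rocket equation, m₀/m_f = exp(Δv / v_e) = exp(2430 / 25842.6) = exp(0.0940) = 1.0986.
m₀ = m_f × 1.0986 = 2,110 × 1.0986 = 2,318.05 kg.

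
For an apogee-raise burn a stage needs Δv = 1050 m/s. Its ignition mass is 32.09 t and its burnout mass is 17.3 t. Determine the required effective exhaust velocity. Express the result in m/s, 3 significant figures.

v_e ≈ 1700 m/s

ln(m₀/m_f) = ln(32090/17300) = ln(1.855) = 0.6178.
v_e = Δv / ln(m₀/m_f) = 1050 / 0.6178 = 1699.5 m/s.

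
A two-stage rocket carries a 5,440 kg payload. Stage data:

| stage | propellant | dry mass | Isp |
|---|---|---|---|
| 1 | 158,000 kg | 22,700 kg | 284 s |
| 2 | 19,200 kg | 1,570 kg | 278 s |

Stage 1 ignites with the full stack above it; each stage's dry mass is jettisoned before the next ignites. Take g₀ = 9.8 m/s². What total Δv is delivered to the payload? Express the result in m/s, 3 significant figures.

Δv ≈ 7610 m/s

Ignition mass of stage 1 = 158,000+22,700 + 19,200+1,570 + 5,440 = 206,910 kg.
Stage 1: m₀ = 206,910 kg, m_f = 206,910 − 158,000 = 48,910 kg; Δv = 284×9.8×ln(4.23) = 2783.2×1.4423 ≈ 4014 m/s.
Stage 2: m₀ = 26,210 kg, m_f = 26,210 − 19,200 = 7,010 kg; Δv = 278×9.8×ln(3.739) = 2724.4×1.3188 ≈ 3593 m/s.
Total Δv = 4014 + 3593 = 7607 m/s.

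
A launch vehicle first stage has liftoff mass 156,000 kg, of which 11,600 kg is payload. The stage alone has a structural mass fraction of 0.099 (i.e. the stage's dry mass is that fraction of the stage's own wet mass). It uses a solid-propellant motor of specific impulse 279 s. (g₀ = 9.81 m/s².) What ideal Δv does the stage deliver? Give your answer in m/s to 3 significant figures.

Stage wet mass = m₀ − payload = 156,000 − 11,600 = 144,400 kg.
Stage dry mass = ε × stage wet mass = 0.099 × 144,400 = 14,295.6 kg.
Burnout mass m_f = stage dry + payload = 14,295.6 + 11,600 = 25,895.6 kg.
v_e = Isp · g₀ = 279 × 9.81 = 2737.0 m/s.
By the Tsiolkovsky rocket equation, Δv = v_e · ln(156,000/25,895.6) = 2737.0 × ln(6.024) = 2737.0 × 1.7958 ≈ 4915 m/s.

Δv ≈ 4920 m/s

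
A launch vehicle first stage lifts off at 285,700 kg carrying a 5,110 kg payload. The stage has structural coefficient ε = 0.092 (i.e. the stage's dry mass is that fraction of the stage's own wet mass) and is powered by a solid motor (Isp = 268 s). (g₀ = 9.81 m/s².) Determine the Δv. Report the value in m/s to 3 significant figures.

Stage wet mass = m₀ − payload = 285,700 − 5,110 = 280,590 kg.
Stage dry mass = ε × stage wet mass = 0.092 × 280,590 = 25,814.3 kg.
Burnout mass m_f = stage dry + payload = 25,814.3 + 5,110 = 30,924.3 kg.
v_e = Isp · g₀ = 268 × 9.81 = 2629.1 m/s.
By the Tsiolkovsky rocket equation, Δv = v_e · ln(285,700/30,924.3) = 2629.1 × ln(9.239) = 2629.1 × 2.2234 ≈ 5845 m/s.

Δv ≈ 5850 m/s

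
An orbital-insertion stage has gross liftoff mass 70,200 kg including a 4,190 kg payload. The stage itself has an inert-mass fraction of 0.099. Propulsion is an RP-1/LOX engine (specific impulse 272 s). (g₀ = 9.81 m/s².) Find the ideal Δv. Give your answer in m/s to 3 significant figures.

Stage wet mass = m₀ − payload = 70,200 − 4,190 = 66,010 kg.
Stage dry mass = ε × stage wet mass = 0.099 × 66,010 = 6,534.99 kg.
Burnout mass m_f = stage dry + payload = 6,534.99 + 4,190 = 10,724.99 kg.
v_e = Isp · g₀ = 272 × 9.81 = 2668.3 m/s.
Δv = v_e · ln(70,200/10,724.99) = 2668.3 × ln(6.545) = 2668.3 × 1.8788 ≈ 5013 m/s.

Δv ≈ 5010 m/s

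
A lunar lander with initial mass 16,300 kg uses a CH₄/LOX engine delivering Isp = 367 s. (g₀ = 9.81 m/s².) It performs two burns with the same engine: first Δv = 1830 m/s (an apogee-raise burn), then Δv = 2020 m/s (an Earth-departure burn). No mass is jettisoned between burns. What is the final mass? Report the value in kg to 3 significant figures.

v_e = Isp · g₀ = 367 × 9.81 = 3600.3 m/s.
After the first burn: m = 16300 × exp(−1830/3600.3) = 16300 × 0.60152 = 9,804.78 kg.
After the second burn: m = 9,804.78 × exp(−2020/3600.3) = 9,804.78 × 0.57060 = 5,594.61 kg.

final mass ≈ 5590 kg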